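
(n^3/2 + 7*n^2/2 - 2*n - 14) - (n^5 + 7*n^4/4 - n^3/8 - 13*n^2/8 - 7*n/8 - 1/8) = -n^5 - 7*n^4/4 + 5*n^3/8 + 41*n^2/8 - 9*n/8 - 111/8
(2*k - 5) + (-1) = 2*k - 6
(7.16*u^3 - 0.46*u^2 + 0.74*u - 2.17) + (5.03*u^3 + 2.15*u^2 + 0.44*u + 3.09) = 12.19*u^3 + 1.69*u^2 + 1.18*u + 0.92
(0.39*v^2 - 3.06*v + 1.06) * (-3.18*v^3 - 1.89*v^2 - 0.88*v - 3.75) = -1.2402*v^5 + 8.9937*v^4 + 2.0694*v^3 - 0.7731*v^2 + 10.5422*v - 3.975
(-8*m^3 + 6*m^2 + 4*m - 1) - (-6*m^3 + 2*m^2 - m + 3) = -2*m^3 + 4*m^2 + 5*m - 4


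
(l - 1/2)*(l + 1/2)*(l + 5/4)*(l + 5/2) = l^4 + 15*l^3/4 + 23*l^2/8 - 15*l/16 - 25/32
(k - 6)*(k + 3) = k^2 - 3*k - 18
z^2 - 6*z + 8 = (z - 4)*(z - 2)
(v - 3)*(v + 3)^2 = v^3 + 3*v^2 - 9*v - 27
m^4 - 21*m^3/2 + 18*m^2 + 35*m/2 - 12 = (m - 8)*(m - 3)*(m - 1/2)*(m + 1)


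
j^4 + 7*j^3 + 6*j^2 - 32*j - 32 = (j - 2)*(j + 1)*(j + 4)^2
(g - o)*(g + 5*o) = g^2 + 4*g*o - 5*o^2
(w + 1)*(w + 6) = w^2 + 7*w + 6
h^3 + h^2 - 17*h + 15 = (h - 3)*(h - 1)*(h + 5)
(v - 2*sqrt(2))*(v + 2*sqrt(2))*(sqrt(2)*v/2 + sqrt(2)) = sqrt(2)*v^3/2 + sqrt(2)*v^2 - 4*sqrt(2)*v - 8*sqrt(2)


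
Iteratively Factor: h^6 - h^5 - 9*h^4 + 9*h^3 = (h - 3)*(h^5 + 2*h^4 - 3*h^3) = h*(h - 3)*(h^4 + 2*h^3 - 3*h^2) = h*(h - 3)*(h + 3)*(h^3 - h^2) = h^2*(h - 3)*(h + 3)*(h^2 - h) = h^3*(h - 3)*(h + 3)*(h - 1)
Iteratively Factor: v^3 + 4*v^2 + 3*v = (v + 3)*(v^2 + v) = v*(v + 3)*(v + 1)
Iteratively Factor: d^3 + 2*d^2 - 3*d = (d)*(d^2 + 2*d - 3) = d*(d + 3)*(d - 1)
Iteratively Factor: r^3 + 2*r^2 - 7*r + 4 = (r - 1)*(r^2 + 3*r - 4) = (r - 1)*(r + 4)*(r - 1)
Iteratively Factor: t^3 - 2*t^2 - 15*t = (t + 3)*(t^2 - 5*t) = t*(t + 3)*(t - 5)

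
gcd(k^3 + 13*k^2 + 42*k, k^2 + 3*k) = k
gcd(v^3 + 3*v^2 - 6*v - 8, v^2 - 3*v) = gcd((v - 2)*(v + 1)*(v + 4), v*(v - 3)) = 1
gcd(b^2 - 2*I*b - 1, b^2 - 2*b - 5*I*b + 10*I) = 1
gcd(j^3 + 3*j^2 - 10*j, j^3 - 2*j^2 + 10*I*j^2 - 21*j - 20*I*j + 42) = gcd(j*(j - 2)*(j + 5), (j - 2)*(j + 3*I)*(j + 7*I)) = j - 2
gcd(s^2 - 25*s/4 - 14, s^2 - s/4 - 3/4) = 1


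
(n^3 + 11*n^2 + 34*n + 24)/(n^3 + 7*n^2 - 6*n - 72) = (n + 1)/(n - 3)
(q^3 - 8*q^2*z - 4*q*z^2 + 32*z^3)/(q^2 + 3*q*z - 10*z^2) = (q^2 - 6*q*z - 16*z^2)/(q + 5*z)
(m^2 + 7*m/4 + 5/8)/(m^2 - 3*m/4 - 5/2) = (m + 1/2)/(m - 2)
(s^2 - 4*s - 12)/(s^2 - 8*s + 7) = (s^2 - 4*s - 12)/(s^2 - 8*s + 7)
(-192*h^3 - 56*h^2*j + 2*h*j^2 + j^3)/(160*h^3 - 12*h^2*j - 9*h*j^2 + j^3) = (-6*h - j)/(5*h - j)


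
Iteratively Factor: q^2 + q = (q)*(q + 1)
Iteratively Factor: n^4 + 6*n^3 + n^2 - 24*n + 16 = (n + 4)*(n^3 + 2*n^2 - 7*n + 4) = (n - 1)*(n + 4)*(n^2 + 3*n - 4) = (n - 1)^2*(n + 4)*(n + 4)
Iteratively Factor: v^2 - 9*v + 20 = (v - 4)*(v - 5)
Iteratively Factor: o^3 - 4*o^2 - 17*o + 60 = (o - 5)*(o^2 + o - 12) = (o - 5)*(o - 3)*(o + 4)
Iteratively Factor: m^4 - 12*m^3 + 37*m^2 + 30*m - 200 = (m + 2)*(m^3 - 14*m^2 + 65*m - 100) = (m - 5)*(m + 2)*(m^2 - 9*m + 20) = (m - 5)^2*(m + 2)*(m - 4)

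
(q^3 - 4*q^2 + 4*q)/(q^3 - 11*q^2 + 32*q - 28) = q/(q - 7)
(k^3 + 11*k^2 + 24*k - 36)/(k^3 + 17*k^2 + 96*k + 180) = (k - 1)/(k + 5)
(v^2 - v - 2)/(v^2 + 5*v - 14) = (v + 1)/(v + 7)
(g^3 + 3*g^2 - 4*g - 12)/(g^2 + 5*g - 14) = (g^2 + 5*g + 6)/(g + 7)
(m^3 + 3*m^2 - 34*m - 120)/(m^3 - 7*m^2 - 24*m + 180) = (m + 4)/(m - 6)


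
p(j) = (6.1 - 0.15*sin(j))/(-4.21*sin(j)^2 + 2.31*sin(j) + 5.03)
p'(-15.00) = 12.07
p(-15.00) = 3.55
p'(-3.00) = 1.03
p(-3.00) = 1.32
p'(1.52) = 0.18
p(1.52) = 1.90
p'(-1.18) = -48.19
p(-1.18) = -8.85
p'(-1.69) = 3.95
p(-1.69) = -4.42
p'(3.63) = 3.79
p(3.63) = 2.04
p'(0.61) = 0.48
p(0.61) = 1.21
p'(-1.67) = 3.19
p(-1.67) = -4.35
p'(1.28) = 0.85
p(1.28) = 1.76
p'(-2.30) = 38.17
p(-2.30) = 6.43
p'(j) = (6.1 - 0.15*sin(j))*(8.42*sin(j)*cos(j) - 2.31*cos(j))/(-4.21*sin(j)^2 + 2.31*sin(j) + 5.03)^2 - 0.15*cos(j)/(-4.21*sin(j)^2 + 2.31*sin(j) + 5.03) = (-0.6315*sin(j)^2 + 51.362*sin(j) - 14.8455)*cos(j)/(17.7241*sin(j)^4 - 19.4502*sin(j)^3 - 37.0165*sin(j)^2 + 23.2386*sin(j) + 25.3009)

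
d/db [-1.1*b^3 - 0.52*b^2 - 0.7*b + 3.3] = -3.3*b^2 - 1.04*b - 0.7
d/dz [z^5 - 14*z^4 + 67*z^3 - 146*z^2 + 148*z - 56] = 5*z^4 - 56*z^3 + 201*z^2 - 292*z + 148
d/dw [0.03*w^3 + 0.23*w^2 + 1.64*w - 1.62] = 0.09*w^2 + 0.46*w + 1.64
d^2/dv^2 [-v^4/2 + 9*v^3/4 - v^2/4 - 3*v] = -6*v^2 + 27*v/2 - 1/2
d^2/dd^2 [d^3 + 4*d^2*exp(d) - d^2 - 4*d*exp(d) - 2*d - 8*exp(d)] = 4*d^2*exp(d) + 12*d*exp(d) + 6*d - 8*exp(d) - 2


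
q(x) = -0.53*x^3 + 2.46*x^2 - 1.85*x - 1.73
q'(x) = -1.59*x^2 + 4.92*x - 1.85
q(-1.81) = 12.82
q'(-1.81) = -15.96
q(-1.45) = 7.74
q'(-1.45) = -12.33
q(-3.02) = 40.89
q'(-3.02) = -31.21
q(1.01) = -1.64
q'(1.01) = 1.50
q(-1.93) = 14.81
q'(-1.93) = -17.27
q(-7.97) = 437.59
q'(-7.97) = -142.06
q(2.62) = 0.78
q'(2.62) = 0.13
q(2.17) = 0.42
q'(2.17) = 1.34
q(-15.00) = 2368.27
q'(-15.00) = -433.40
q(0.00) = -1.73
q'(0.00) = -1.85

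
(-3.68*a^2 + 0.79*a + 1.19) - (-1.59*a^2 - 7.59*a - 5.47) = -2.09*a^2 + 8.38*a + 6.66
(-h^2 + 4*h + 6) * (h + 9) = -h^3 - 5*h^2 + 42*h + 54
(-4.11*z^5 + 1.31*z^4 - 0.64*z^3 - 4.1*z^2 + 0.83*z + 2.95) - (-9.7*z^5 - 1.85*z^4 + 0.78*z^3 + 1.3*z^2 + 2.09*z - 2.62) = 5.59*z^5 + 3.16*z^4 - 1.42*z^3 - 5.4*z^2 - 1.26*z + 5.57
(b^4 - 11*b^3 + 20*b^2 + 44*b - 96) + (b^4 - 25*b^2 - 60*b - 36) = 2*b^4 - 11*b^3 - 5*b^2 - 16*b - 132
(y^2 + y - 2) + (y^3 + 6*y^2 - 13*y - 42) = y^3 + 7*y^2 - 12*y - 44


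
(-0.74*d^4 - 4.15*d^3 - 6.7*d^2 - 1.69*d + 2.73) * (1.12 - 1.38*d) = 1.0212*d^5 + 4.8982*d^4 + 4.598*d^3 - 5.1718*d^2 - 5.6602*d + 3.0576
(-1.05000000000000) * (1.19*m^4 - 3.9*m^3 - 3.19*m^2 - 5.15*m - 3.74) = -1.2495*m^4 + 4.095*m^3 + 3.3495*m^2 + 5.4075*m + 3.927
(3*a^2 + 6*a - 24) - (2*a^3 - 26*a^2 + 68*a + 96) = -2*a^3 + 29*a^2 - 62*a - 120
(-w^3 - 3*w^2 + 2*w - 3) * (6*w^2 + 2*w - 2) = -6*w^5 - 20*w^4 + 8*w^3 - 8*w^2 - 10*w + 6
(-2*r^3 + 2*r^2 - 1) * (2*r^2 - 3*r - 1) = -4*r^5 + 10*r^4 - 4*r^3 - 4*r^2 + 3*r + 1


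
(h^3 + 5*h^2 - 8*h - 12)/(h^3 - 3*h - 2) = (h + 6)/(h + 1)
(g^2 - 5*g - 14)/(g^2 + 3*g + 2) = (g - 7)/(g + 1)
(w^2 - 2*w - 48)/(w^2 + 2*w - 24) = (w - 8)/(w - 4)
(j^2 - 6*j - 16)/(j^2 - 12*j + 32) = (j + 2)/(j - 4)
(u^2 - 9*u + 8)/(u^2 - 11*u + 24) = (u - 1)/(u - 3)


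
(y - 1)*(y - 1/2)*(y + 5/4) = y^3 - y^2/4 - 11*y/8 + 5/8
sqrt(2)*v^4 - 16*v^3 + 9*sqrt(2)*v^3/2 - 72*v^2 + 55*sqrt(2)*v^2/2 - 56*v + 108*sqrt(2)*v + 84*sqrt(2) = (v + 7/2)*(v - 6*sqrt(2))*(v - 2*sqrt(2))*(sqrt(2)*v + sqrt(2))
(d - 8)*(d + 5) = d^2 - 3*d - 40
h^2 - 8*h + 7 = (h - 7)*(h - 1)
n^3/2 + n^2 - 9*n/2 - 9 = (n/2 + 1)*(n - 3)*(n + 3)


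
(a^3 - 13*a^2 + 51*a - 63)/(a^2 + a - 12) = (a^2 - 10*a + 21)/(a + 4)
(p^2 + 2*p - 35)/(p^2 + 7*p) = (p - 5)/p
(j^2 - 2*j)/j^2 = (j - 2)/j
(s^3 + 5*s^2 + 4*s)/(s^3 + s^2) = (s + 4)/s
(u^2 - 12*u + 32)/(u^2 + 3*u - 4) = (u^2 - 12*u + 32)/(u^2 + 3*u - 4)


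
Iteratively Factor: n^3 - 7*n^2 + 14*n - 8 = (n - 4)*(n^2 - 3*n + 2) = (n - 4)*(n - 2)*(n - 1)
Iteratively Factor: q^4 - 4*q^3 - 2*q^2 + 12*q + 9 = (q + 1)*(q^3 - 5*q^2 + 3*q + 9) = (q + 1)^2*(q^2 - 6*q + 9) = (q - 3)*(q + 1)^2*(q - 3)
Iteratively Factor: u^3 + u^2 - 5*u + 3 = (u - 1)*(u^2 + 2*u - 3) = (u - 1)*(u + 3)*(u - 1)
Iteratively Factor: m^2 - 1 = (m - 1)*(m + 1)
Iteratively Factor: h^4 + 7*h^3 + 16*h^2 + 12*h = (h + 2)*(h^3 + 5*h^2 + 6*h) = (h + 2)^2*(h^2 + 3*h) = (h + 2)^2*(h + 3)*(h)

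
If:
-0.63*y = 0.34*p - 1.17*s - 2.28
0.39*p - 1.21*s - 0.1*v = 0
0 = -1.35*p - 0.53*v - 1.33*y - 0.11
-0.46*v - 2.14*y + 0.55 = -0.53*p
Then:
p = 5.31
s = 4.88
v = -38.39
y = 9.82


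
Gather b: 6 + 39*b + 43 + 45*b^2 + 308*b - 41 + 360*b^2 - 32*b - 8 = 405*b^2 + 315*b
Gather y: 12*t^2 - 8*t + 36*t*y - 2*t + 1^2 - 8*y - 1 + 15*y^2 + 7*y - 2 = 12*t^2 - 10*t + 15*y^2 + y*(36*t - 1) - 2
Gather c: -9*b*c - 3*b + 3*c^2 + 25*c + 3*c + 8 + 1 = -3*b + 3*c^2 + c*(28 - 9*b) + 9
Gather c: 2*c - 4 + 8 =2*c + 4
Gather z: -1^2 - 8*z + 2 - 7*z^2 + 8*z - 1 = -7*z^2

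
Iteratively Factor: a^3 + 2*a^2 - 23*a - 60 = (a + 4)*(a^2 - 2*a - 15) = (a - 5)*(a + 4)*(a + 3)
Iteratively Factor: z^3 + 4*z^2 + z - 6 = (z - 1)*(z^2 + 5*z + 6) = (z - 1)*(z + 2)*(z + 3)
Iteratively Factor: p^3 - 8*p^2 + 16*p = (p - 4)*(p^2 - 4*p) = p*(p - 4)*(p - 4)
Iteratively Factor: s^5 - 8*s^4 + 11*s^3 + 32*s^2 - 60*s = (s - 2)*(s^4 - 6*s^3 - s^2 + 30*s) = (s - 5)*(s - 2)*(s^3 - s^2 - 6*s) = (s - 5)*(s - 2)*(s + 2)*(s^2 - 3*s) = (s - 5)*(s - 3)*(s - 2)*(s + 2)*(s)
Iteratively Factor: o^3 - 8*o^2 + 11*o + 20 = (o - 4)*(o^2 - 4*o - 5) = (o - 4)*(o + 1)*(o - 5)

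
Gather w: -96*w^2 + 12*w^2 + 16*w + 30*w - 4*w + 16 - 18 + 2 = -84*w^2 + 42*w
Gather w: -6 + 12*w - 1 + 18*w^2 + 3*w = 18*w^2 + 15*w - 7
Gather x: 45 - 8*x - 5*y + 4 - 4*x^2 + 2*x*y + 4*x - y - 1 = -4*x^2 + x*(2*y - 4) - 6*y + 48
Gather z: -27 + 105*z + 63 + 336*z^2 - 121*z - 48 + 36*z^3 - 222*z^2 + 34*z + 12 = 36*z^3 + 114*z^2 + 18*z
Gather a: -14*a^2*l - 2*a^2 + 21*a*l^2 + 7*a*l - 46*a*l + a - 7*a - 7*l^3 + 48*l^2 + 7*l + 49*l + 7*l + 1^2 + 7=a^2*(-14*l - 2) + a*(21*l^2 - 39*l - 6) - 7*l^3 + 48*l^2 + 63*l + 8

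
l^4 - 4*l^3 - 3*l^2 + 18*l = l*(l - 3)^2*(l + 2)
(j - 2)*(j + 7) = j^2 + 5*j - 14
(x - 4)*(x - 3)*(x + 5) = x^3 - 2*x^2 - 23*x + 60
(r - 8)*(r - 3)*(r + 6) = r^3 - 5*r^2 - 42*r + 144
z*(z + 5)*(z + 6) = z^3 + 11*z^2 + 30*z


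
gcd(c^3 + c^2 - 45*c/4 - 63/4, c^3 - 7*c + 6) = c + 3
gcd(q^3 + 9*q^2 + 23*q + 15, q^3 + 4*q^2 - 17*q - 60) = q^2 + 8*q + 15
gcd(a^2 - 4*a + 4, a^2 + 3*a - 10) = a - 2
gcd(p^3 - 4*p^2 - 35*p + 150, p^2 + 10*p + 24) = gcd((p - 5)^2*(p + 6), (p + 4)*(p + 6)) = p + 6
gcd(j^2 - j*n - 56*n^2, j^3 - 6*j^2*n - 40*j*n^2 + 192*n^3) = j - 8*n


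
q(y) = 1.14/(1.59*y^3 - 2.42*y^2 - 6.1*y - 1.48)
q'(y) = 1.14*(-4.77*y^2 + 4.84*y + 6.1)/(1.59*y^3 - 2.42*y^2 - 6.1*y - 1.48)^2 = (-5.4378*y^2 + 5.5176*y + 6.954)/(-1.59*y^3 + 2.42*y^2 + 6.1*y + 1.48)^2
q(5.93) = 0.01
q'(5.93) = -0.00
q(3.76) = 0.04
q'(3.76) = -0.07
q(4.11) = 0.03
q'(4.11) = -0.03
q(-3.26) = -0.02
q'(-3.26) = -0.02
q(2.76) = -0.34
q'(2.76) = -1.74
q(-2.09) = -0.08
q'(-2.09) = -0.15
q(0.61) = -0.20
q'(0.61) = 0.25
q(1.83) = -0.10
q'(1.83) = -0.01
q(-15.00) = -0.00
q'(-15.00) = -0.00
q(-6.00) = -0.00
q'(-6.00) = -0.00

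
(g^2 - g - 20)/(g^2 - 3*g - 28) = (g - 5)/(g - 7)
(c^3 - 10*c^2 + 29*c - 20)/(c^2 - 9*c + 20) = c - 1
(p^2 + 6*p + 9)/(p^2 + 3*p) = (p + 3)/p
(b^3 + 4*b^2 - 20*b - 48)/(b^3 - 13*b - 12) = (b^2 + 8*b + 12)/(b^2 + 4*b + 3)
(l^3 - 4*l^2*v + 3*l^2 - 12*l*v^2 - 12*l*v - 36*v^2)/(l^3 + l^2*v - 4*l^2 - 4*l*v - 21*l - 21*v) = (l^2 - 4*l*v - 12*v^2)/(l^2 + l*v - 7*l - 7*v)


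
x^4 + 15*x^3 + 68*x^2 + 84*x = x*(x + 2)*(x + 6)*(x + 7)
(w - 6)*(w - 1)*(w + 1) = w^3 - 6*w^2 - w + 6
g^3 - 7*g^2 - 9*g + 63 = (g - 7)*(g - 3)*(g + 3)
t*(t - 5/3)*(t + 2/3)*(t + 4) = t^4 + 3*t^3 - 46*t^2/9 - 40*t/9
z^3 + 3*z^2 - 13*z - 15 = (z - 3)*(z + 1)*(z + 5)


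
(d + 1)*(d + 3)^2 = d^3 + 7*d^2 + 15*d + 9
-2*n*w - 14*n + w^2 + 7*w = (-2*n + w)*(w + 7)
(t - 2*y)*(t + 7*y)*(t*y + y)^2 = t^4*y^2 + 5*t^3*y^3 + 2*t^3*y^2 - 14*t^2*y^4 + 10*t^2*y^3 + t^2*y^2 - 28*t*y^4 + 5*t*y^3 - 14*y^4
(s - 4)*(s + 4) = s^2 - 16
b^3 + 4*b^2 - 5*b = b*(b - 1)*(b + 5)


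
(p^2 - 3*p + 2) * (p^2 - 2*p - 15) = p^4 - 5*p^3 - 7*p^2 + 41*p - 30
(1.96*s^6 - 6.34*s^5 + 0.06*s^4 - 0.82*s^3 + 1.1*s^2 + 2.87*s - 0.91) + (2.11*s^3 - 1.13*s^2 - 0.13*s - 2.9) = 1.96*s^6 - 6.34*s^5 + 0.06*s^4 + 1.29*s^3 - 0.0299999999999998*s^2 + 2.74*s - 3.81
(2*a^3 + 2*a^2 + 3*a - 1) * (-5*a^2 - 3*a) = -10*a^5 - 16*a^4 - 21*a^3 - 4*a^2 + 3*a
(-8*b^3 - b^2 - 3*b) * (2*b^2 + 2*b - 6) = -16*b^5 - 18*b^4 + 40*b^3 + 18*b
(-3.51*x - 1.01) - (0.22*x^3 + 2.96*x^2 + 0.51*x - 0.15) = -0.22*x^3 - 2.96*x^2 - 4.02*x - 0.86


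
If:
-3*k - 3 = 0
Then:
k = -1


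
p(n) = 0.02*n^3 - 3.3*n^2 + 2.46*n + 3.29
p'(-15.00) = 114.96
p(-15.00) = -843.61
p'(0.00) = 2.46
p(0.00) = 3.29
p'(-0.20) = 3.78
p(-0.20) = 2.67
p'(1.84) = -9.48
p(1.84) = -3.23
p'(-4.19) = 31.17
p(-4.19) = -66.42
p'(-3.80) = 28.41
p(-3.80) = -54.81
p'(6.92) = -40.34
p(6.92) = -131.08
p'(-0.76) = 7.51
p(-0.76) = -0.49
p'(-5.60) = 41.30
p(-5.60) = -117.49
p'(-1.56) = 12.90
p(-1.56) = -8.65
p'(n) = 0.06*n^2 - 6.6*n + 2.46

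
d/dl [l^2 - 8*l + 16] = 2*l - 8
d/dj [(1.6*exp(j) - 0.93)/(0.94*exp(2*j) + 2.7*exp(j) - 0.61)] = (-1.504*exp(2*j) + 1.7484*exp(j) + 1.535)*exp(j)/(0.8836*exp(4*j) + 5.076*exp(3*j) + 6.1432*exp(2*j) - 3.294*exp(j) + 0.3721)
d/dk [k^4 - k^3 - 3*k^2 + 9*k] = 4*k^3 - 3*k^2 - 6*k + 9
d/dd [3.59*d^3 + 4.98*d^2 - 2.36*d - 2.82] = 10.77*d^2 + 9.96*d - 2.36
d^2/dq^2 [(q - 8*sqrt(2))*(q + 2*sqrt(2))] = 2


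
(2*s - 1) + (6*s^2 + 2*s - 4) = 6*s^2 + 4*s - 5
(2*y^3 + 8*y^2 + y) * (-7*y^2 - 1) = -14*y^5 - 56*y^4 - 9*y^3 - 8*y^2 - y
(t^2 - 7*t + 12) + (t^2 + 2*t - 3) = 2*t^2 - 5*t + 9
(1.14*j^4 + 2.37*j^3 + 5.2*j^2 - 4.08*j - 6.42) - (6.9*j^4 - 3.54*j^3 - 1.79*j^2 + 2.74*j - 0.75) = -5.76*j^4 + 5.91*j^3 + 6.99*j^2 - 6.82*j - 5.67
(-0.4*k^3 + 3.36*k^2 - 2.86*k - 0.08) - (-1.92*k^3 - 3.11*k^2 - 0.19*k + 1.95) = 1.52*k^3 + 6.47*k^2 - 2.67*k - 2.03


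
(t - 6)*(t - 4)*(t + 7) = t^3 - 3*t^2 - 46*t + 168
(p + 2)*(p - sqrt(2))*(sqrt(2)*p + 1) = sqrt(2)*p^3 - p^2 + 2*sqrt(2)*p^2 - 2*p - sqrt(2)*p - 2*sqrt(2)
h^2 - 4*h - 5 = (h - 5)*(h + 1)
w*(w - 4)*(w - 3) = w^3 - 7*w^2 + 12*w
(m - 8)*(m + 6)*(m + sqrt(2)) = m^3 - 2*m^2 + sqrt(2)*m^2 - 48*m - 2*sqrt(2)*m - 48*sqrt(2)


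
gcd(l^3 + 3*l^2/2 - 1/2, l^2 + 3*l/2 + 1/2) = l + 1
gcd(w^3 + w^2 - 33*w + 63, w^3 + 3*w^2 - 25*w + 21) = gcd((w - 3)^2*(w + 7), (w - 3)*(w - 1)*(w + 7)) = w^2 + 4*w - 21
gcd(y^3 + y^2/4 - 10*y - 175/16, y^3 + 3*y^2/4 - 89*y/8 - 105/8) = y^2 - 9*y/4 - 35/8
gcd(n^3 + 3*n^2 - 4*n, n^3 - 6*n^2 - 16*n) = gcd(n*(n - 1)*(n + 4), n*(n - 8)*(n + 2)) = n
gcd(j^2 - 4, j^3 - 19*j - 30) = j + 2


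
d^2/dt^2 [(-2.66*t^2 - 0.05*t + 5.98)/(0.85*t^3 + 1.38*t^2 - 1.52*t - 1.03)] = (-3.84370000000001*t^6 - 0.216750000000019*t^5 + 30.87438*t^4 + 68.150148*t^3 - 1.23793200000001*t^2 - 44.275368*t + 39.1449)/(0.614125*t^9 + 2.99115*t^8 + 1.56162*t^7 - 10.302213*t^6 - 10.041684*t^5 + 11.66502*t^4 + 12.156655*t^3 - 2.74701*t^2 - 4.837704*t - 1.092727)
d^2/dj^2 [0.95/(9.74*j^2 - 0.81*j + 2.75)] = (-180.24844*j^2 + 14.98986*j + 0.95*(19.48*j - 0.81)*(38.96*j - 1.62) - 50.8915)/(9.74*j^2 - 0.81*j + 2.75)^3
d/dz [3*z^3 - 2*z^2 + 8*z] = 9*z^2 - 4*z + 8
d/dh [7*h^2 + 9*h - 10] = 14*h + 9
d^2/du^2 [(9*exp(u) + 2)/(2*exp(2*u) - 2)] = (9*exp(4*u) + 8*exp(3*u) + 54*exp(2*u) + 8*exp(u) + 9)*exp(u)/(2*(exp(6*u) - 3*exp(4*u) + 3*exp(2*u) - 1))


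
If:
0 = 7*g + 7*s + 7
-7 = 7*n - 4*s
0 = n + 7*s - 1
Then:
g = -67/53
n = -45/53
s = 14/53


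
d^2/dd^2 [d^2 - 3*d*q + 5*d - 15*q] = 2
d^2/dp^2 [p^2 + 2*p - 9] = 2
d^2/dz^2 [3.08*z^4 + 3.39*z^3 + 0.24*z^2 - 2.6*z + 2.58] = 36.96*z^2 + 20.34*z + 0.48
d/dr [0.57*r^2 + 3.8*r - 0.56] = 1.14*r + 3.8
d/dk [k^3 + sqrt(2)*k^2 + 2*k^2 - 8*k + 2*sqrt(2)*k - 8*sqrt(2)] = 3*k^2 + 2*sqrt(2)*k + 4*k - 8 + 2*sqrt(2)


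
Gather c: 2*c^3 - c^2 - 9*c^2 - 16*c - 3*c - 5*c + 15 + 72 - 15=2*c^3 - 10*c^2 - 24*c + 72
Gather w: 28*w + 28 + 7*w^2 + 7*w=7*w^2 + 35*w + 28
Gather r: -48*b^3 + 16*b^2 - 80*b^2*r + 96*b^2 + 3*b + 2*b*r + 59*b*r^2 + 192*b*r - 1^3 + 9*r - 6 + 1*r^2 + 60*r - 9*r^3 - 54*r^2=-48*b^3 + 112*b^2 + 3*b - 9*r^3 + r^2*(59*b - 53) + r*(-80*b^2 + 194*b + 69) - 7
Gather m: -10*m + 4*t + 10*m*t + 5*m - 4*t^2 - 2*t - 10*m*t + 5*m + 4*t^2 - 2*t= 0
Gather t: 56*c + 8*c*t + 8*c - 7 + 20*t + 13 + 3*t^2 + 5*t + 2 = 64*c + 3*t^2 + t*(8*c + 25) + 8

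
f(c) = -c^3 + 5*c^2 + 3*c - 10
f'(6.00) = -45.00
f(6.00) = -28.00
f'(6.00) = -45.00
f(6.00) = -28.00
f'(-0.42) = -1.73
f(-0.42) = -10.30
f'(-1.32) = -15.43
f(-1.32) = -2.95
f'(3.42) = 2.11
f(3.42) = 18.74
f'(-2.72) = -46.40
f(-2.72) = 38.96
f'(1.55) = 11.29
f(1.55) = 2.94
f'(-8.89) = -323.00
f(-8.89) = 1061.09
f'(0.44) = 6.82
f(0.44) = -7.80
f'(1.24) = 10.79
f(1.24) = -0.50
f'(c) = -3*c^2 + 10*c + 3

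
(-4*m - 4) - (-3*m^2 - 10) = 3*m^2 - 4*m + 6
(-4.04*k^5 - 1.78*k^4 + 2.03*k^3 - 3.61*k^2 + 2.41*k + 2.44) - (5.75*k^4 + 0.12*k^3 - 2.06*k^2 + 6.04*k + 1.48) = -4.04*k^5 - 7.53*k^4 + 1.91*k^3 - 1.55*k^2 - 3.63*k + 0.96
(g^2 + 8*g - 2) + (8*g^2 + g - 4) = 9*g^2 + 9*g - 6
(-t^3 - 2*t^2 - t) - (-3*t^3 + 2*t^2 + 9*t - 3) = 2*t^3 - 4*t^2 - 10*t + 3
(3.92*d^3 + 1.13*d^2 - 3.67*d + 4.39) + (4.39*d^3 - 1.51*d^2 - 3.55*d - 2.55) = 8.31*d^3 - 0.38*d^2 - 7.22*d + 1.84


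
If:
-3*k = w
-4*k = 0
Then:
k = 0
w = 0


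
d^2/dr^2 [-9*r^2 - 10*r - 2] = -18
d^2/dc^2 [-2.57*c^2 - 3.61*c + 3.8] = -5.14000000000000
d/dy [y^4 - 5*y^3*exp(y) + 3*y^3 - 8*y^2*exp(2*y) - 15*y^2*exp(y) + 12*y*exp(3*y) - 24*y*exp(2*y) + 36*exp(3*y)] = -5*y^3*exp(y) + 4*y^3 - 16*y^2*exp(2*y) - 30*y^2*exp(y) + 9*y^2 + 36*y*exp(3*y) - 64*y*exp(2*y) - 30*y*exp(y) + 120*exp(3*y) - 24*exp(2*y)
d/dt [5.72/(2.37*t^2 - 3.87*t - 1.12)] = (22.1364 - 27.1128*t)/(-2.37*t^2 + 3.87*t + 1.12)^2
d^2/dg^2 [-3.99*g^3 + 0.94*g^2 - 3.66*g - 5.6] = 1.88 - 23.94*g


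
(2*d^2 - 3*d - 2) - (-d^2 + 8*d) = 3*d^2 - 11*d - 2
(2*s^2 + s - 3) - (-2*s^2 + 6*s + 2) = 4*s^2 - 5*s - 5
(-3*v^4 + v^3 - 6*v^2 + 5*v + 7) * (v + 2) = -3*v^5 - 5*v^4 - 4*v^3 - 7*v^2 + 17*v + 14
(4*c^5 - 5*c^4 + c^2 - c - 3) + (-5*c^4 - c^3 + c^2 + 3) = 4*c^5 - 10*c^4 - c^3 + 2*c^2 - c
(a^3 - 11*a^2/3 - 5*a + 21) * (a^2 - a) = a^5 - 14*a^4/3 - 4*a^3/3 + 26*a^2 - 21*a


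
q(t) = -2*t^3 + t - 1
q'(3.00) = -53.00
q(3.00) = -52.00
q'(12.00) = -863.00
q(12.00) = -3445.00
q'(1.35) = -9.94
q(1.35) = -4.57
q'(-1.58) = -13.98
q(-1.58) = 5.31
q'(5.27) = -165.64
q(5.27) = -288.46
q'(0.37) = 0.18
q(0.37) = -0.73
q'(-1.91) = -20.89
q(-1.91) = 11.03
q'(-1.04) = -5.49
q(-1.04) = 0.21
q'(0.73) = -2.20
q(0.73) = -1.05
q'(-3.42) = -69.18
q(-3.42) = 75.58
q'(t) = 1 - 6*t^2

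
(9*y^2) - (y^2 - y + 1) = 8*y^2 + y - 1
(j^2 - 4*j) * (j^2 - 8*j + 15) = j^4 - 12*j^3 + 47*j^2 - 60*j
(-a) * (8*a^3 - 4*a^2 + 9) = -8*a^4 + 4*a^3 - 9*a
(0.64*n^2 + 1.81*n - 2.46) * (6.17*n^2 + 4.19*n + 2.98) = 3.9488*n^4 + 13.8493*n^3 - 5.6871*n^2 - 4.9136*n - 7.3308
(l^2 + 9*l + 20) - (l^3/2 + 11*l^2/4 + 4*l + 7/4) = -l^3/2 - 7*l^2/4 + 5*l + 73/4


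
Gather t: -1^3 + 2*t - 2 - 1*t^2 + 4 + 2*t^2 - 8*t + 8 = t^2 - 6*t + 9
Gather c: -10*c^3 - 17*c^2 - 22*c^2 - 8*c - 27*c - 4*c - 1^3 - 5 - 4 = -10*c^3 - 39*c^2 - 39*c - 10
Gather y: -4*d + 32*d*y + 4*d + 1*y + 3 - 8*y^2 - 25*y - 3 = -8*y^2 + y*(32*d - 24)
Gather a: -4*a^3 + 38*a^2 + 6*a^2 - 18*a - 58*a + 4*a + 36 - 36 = -4*a^3 + 44*a^2 - 72*a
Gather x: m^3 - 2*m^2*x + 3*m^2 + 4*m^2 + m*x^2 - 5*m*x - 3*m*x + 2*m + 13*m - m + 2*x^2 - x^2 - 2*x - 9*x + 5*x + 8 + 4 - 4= m^3 + 7*m^2 + 14*m + x^2*(m + 1) + x*(-2*m^2 - 8*m - 6) + 8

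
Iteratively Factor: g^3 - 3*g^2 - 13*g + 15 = (g - 5)*(g^2 + 2*g - 3) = (g - 5)*(g + 3)*(g - 1)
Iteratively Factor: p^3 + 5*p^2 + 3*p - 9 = (p - 1)*(p^2 + 6*p + 9) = (p - 1)*(p + 3)*(p + 3)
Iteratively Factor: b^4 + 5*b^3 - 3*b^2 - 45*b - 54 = (b - 3)*(b^3 + 8*b^2 + 21*b + 18) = (b - 3)*(b + 2)*(b^2 + 6*b + 9) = (b - 3)*(b + 2)*(b + 3)*(b + 3)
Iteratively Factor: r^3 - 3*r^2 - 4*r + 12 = (r + 2)*(r^2 - 5*r + 6) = (r - 3)*(r + 2)*(r - 2)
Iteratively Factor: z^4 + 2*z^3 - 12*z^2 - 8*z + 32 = (z - 2)*(z^3 + 4*z^2 - 4*z - 16) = (z - 2)*(z + 2)*(z^2 + 2*z - 8) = (z - 2)*(z + 2)*(z + 4)*(z - 2)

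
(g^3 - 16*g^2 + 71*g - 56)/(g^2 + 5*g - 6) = (g^2 - 15*g + 56)/(g + 6)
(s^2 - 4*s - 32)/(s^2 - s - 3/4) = 4*(-s^2 + 4*s + 32)/(-4*s^2 + 4*s + 3)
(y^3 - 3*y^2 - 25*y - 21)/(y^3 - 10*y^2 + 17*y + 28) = (y + 3)/(y - 4)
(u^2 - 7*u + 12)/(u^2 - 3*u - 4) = (u - 3)/(u + 1)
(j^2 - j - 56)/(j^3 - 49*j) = (j - 8)/(j*(j - 7))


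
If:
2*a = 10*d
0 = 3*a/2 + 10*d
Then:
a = 0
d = 0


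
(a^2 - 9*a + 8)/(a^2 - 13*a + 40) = (a - 1)/(a - 5)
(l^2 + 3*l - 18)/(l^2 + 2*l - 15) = (l + 6)/(l + 5)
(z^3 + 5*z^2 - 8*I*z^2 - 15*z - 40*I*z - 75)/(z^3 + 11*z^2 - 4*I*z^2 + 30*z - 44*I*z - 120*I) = (z^2 - 8*I*z - 15)/(z^2 + z*(6 - 4*I) - 24*I)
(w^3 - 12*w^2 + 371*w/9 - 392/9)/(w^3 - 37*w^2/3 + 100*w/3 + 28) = (9*w^2 - 45*w + 56)/(3*(3*w^2 - 16*w - 12))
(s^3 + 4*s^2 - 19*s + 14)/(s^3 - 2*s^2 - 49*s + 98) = (s - 1)/(s - 7)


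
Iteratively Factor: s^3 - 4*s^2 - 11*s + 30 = (s - 5)*(s^2 + s - 6) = (s - 5)*(s + 3)*(s - 2)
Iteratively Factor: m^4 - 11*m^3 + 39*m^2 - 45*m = (m - 5)*(m^3 - 6*m^2 + 9*m) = m*(m - 5)*(m^2 - 6*m + 9) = m*(m - 5)*(m - 3)*(m - 3)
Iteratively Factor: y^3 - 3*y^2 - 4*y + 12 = (y - 3)*(y^2 - 4) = (y - 3)*(y - 2)*(y + 2)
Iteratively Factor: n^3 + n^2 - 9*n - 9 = (n + 3)*(n^2 - 2*n - 3) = (n - 3)*(n + 3)*(n + 1)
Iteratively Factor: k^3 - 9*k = (k)*(k^2 - 9) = k*(k + 3)*(k - 3)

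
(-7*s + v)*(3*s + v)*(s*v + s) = -21*s^3*v - 21*s^3 - 4*s^2*v^2 - 4*s^2*v + s*v^3 + s*v^2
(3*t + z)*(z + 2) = 3*t*z + 6*t + z^2 + 2*z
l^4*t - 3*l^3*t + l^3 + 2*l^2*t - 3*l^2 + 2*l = l*(l - 2)*(l - 1)*(l*t + 1)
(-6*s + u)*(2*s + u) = -12*s^2 - 4*s*u + u^2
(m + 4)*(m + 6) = m^2 + 10*m + 24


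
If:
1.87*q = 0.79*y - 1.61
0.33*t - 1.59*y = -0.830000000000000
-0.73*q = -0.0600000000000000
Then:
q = 0.08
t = 8.24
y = 2.23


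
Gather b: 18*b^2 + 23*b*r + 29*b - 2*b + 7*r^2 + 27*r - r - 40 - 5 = 18*b^2 + b*(23*r + 27) + 7*r^2 + 26*r - 45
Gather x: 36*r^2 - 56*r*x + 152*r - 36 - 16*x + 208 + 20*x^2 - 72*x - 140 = 36*r^2 + 152*r + 20*x^2 + x*(-56*r - 88) + 32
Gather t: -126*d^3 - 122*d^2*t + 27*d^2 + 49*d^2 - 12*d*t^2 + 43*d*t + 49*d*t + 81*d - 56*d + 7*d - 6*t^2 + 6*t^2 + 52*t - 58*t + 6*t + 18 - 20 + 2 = -126*d^3 + 76*d^2 - 12*d*t^2 + 32*d + t*(-122*d^2 + 92*d)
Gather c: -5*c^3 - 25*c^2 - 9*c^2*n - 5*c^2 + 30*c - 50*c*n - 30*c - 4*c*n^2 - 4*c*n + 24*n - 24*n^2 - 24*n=-5*c^3 + c^2*(-9*n - 30) + c*(-4*n^2 - 54*n) - 24*n^2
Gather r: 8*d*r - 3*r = r*(8*d - 3)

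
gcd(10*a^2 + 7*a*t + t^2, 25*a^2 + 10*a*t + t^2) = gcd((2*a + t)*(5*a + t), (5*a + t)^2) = 5*a + t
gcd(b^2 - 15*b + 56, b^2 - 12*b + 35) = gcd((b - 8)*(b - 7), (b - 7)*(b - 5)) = b - 7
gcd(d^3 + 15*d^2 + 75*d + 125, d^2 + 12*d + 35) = d + 5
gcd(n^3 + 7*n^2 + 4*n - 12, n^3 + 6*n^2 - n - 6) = n^2 + 5*n - 6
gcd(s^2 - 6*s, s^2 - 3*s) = s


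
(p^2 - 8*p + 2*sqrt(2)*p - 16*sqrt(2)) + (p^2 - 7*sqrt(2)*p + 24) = 2*p^2 - 8*p - 5*sqrt(2)*p - 16*sqrt(2) + 24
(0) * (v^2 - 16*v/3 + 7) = 0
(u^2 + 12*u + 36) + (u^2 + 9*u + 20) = 2*u^2 + 21*u + 56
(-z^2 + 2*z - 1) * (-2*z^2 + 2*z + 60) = 2*z^4 - 6*z^3 - 54*z^2 + 118*z - 60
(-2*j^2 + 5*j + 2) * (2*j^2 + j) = -4*j^4 + 8*j^3 + 9*j^2 + 2*j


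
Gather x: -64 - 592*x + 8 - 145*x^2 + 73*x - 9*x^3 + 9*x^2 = -9*x^3 - 136*x^2 - 519*x - 56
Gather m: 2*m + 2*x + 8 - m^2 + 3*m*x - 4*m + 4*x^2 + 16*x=-m^2 + m*(3*x - 2) + 4*x^2 + 18*x + 8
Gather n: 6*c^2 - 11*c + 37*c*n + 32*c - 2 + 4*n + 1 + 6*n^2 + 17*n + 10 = 6*c^2 + 21*c + 6*n^2 + n*(37*c + 21) + 9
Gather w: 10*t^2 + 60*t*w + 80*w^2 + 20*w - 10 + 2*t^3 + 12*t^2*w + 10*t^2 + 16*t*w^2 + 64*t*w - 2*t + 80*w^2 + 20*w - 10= 2*t^3 + 20*t^2 - 2*t + w^2*(16*t + 160) + w*(12*t^2 + 124*t + 40) - 20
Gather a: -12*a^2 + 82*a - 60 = -12*a^2 + 82*a - 60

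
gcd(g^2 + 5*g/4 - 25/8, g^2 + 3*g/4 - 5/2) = g - 5/4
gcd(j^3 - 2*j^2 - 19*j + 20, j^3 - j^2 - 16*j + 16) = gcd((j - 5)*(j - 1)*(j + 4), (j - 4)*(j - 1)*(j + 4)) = j^2 + 3*j - 4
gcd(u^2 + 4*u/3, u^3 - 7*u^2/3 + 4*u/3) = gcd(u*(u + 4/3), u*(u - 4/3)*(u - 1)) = u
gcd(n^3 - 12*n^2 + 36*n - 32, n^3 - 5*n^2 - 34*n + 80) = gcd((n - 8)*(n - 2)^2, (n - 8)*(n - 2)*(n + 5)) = n^2 - 10*n + 16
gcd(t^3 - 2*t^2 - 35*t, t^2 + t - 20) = t + 5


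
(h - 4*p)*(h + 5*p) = h^2 + h*p - 20*p^2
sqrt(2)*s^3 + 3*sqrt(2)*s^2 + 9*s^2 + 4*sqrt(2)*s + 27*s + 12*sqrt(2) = (s + 3)*(s + 4*sqrt(2))*(sqrt(2)*s + 1)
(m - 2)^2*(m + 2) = m^3 - 2*m^2 - 4*m + 8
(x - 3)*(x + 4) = x^2 + x - 12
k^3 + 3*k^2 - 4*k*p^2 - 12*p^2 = (k + 3)*(k - 2*p)*(k + 2*p)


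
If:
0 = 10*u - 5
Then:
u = 1/2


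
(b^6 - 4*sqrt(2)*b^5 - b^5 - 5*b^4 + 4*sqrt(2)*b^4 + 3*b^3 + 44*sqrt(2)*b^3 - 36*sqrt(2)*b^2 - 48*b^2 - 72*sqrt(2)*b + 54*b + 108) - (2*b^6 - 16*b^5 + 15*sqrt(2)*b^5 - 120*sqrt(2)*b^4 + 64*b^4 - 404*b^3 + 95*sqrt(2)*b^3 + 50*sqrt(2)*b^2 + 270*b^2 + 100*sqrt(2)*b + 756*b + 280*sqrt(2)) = -b^6 - 19*sqrt(2)*b^5 + 15*b^5 - 69*b^4 + 124*sqrt(2)*b^4 - 51*sqrt(2)*b^3 + 407*b^3 - 318*b^2 - 86*sqrt(2)*b^2 - 702*b - 172*sqrt(2)*b - 280*sqrt(2) + 108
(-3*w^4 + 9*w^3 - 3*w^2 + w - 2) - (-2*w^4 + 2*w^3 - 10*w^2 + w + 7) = -w^4 + 7*w^3 + 7*w^2 - 9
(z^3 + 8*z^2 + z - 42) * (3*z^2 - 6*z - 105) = 3*z^5 + 18*z^4 - 150*z^3 - 972*z^2 + 147*z + 4410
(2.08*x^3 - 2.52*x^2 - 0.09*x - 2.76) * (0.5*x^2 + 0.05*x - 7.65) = 1.04*x^5 - 1.156*x^4 - 16.083*x^3 + 17.8935*x^2 + 0.5505*x + 21.114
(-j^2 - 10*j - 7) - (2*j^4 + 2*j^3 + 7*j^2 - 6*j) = -2*j^4 - 2*j^3 - 8*j^2 - 4*j - 7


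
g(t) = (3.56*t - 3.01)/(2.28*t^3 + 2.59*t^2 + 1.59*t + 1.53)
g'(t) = (3.56*t - 3.01)*(-6.84*t^2 - 5.18*t - 1.59)/(2.28*t^3 + 2.59*t^2 + 1.59*t + 1.53)^2 + 3.56/(2.28*t^3 + 2.59*t^2 + 1.59*t + 1.53) = (-16.2336*t^3 + 11.368*t^2 + 15.5918*t + 10.2327)/(5.1984*t^6 + 11.8104*t^5 + 13.9585*t^4 + 15.213*t^3 + 10.4535*t^2 + 4.8654*t + 2.3409)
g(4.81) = 0.04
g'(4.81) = -0.01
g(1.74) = 0.13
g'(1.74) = -0.02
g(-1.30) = 6.53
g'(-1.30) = 32.81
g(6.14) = 0.03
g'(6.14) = -0.01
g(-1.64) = 2.12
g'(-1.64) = 5.00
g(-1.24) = 9.21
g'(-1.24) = 60.49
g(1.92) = 0.13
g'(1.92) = -0.04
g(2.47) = 0.10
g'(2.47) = -0.04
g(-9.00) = 0.02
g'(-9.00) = 0.01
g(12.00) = 0.01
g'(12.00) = -0.00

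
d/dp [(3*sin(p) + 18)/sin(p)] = -18*cos(p)/sin(p)^2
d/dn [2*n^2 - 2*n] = 4*n - 2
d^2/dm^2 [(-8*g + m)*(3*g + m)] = 2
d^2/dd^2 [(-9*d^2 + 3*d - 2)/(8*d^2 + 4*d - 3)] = 2*(480*d^3 - 1032*d^2 + 24*d - 125)/(512*d^6 + 768*d^5 - 192*d^4 - 512*d^3 + 72*d^2 + 108*d - 27)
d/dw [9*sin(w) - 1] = 9*cos(w)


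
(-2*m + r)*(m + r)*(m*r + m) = -2*m^3*r - 2*m^3 - m^2*r^2 - m^2*r + m*r^3 + m*r^2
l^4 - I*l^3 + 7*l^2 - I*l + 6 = (l - 3*I)*(l - I)*(l + I)*(l + 2*I)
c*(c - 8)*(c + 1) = c^3 - 7*c^2 - 8*c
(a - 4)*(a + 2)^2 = a^3 - 12*a - 16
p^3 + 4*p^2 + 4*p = p*(p + 2)^2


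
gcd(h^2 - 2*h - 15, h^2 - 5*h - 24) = h + 3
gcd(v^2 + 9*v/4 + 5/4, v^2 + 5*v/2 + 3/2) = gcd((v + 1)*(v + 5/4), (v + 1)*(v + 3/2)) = v + 1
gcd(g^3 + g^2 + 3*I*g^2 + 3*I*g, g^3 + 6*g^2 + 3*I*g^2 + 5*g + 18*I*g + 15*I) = g^2 + g*(1 + 3*I) + 3*I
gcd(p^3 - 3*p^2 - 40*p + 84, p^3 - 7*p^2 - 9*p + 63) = p - 7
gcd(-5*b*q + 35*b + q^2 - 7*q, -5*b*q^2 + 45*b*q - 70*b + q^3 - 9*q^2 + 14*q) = -5*b*q + 35*b + q^2 - 7*q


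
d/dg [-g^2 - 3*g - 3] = -2*g - 3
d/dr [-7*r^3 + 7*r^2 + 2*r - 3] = -21*r^2 + 14*r + 2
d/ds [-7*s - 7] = -7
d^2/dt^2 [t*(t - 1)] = 2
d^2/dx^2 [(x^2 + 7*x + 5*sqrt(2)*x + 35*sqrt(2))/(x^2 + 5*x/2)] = 4*(18*x^3 + 20*sqrt(2)*x^3 + 420*sqrt(2)*x^2 + 1050*sqrt(2)*x + 875*sqrt(2))/(x^3*(8*x^3 + 60*x^2 + 150*x + 125))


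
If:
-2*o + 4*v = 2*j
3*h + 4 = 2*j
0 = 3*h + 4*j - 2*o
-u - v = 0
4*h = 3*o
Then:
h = -24/19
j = 2/19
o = -32/19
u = 15/19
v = -15/19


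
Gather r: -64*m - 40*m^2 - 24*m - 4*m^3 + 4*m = -4*m^3 - 40*m^2 - 84*m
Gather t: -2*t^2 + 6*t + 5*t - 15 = -2*t^2 + 11*t - 15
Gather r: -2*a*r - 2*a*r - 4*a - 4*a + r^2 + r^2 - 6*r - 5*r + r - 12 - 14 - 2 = -8*a + 2*r^2 + r*(-4*a - 10) - 28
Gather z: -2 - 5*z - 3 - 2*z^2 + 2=-2*z^2 - 5*z - 3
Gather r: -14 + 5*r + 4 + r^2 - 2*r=r^2 + 3*r - 10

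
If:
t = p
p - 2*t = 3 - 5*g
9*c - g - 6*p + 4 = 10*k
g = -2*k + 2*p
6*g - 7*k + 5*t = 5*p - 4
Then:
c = 1148/459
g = 50/51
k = 24/17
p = 97/51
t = 97/51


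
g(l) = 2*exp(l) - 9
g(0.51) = -5.67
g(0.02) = -6.96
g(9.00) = 16197.17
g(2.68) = 20.17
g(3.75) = 76.04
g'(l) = 2*exp(l)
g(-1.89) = -8.70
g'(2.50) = 24.36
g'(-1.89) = 0.30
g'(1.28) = 7.19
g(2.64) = 19.03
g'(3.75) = 85.04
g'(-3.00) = 0.10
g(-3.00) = -8.90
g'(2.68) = 29.17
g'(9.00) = 16206.17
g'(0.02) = 2.04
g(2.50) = 15.36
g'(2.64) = 28.03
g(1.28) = -1.81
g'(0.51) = 3.33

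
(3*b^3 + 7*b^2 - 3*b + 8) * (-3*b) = -9*b^4 - 21*b^3 + 9*b^2 - 24*b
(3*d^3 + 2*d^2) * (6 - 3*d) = -9*d^4 + 12*d^3 + 12*d^2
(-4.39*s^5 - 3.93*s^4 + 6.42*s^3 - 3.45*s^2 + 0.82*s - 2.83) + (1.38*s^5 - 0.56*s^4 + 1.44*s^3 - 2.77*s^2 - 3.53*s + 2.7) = -3.01*s^5 - 4.49*s^4 + 7.86*s^3 - 6.22*s^2 - 2.71*s - 0.13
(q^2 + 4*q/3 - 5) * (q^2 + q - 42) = q^4 + 7*q^3/3 - 137*q^2/3 - 61*q + 210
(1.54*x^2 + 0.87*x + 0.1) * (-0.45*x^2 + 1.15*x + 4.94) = -0.693*x^4 + 1.3795*x^3 + 8.5631*x^2 + 4.4128*x + 0.494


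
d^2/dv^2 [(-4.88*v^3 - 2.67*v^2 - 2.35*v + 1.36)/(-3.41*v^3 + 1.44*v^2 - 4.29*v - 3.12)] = (1.13686837721616e-13*v^7 + 110.019558*v^6 - 264.377982*v^5 - 1116.393762*v^4 - 93.3907740000001*v^3 + 27.5637599999999*v^2 + 485.5968*v - 73.206432)/(39.651821*v^9 - 50.233392*v^8 + 170.866575*v^7 - 20.540664*v^6 + 123.038487*v^5 + 213.756192*v^4 + 62.891829*v^3 + 130.209768*v^2 + 125.281728*v + 30.371328)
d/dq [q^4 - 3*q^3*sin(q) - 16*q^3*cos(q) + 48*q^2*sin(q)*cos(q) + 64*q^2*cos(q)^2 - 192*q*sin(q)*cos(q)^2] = 16*q^3*sin(q) - 3*q^3*cos(q) + 4*q^3 - 9*q^2*sin(q) - 64*q^2*sin(2*q) - 48*q^2*cos(q) + 48*q^2*cos(2*q) + 48*q*sin(2*q) - 48*q*cos(q) + 64*q*cos(2*q) - 144*q*cos(3*q) + 64*q - 48*sin(q) - 48*sin(3*q)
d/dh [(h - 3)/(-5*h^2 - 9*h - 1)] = (-5*h^2 - 9*h + (h - 3)*(10*h + 9) - 1)/(5*h^2 + 9*h + 1)^2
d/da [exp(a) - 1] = exp(a)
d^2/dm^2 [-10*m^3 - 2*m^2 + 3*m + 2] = -60*m - 4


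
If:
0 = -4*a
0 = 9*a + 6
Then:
No Solution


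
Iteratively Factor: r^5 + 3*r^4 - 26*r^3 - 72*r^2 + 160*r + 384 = (r - 3)*(r^4 + 6*r^3 - 8*r^2 - 96*r - 128) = (r - 3)*(r + 4)*(r^3 + 2*r^2 - 16*r - 32) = (r - 3)*(r + 2)*(r + 4)*(r^2 - 16) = (r - 4)*(r - 3)*(r + 2)*(r + 4)*(r + 4)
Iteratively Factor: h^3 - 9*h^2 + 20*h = (h - 5)*(h^2 - 4*h) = (h - 5)*(h - 4)*(h)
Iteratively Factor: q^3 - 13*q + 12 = (q + 4)*(q^2 - 4*q + 3) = (q - 3)*(q + 4)*(q - 1)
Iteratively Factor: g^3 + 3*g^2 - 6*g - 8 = (g + 1)*(g^2 + 2*g - 8) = (g + 1)*(g + 4)*(g - 2)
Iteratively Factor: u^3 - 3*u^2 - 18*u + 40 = (u - 5)*(u^2 + 2*u - 8) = (u - 5)*(u + 4)*(u - 2)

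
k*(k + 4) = k^2 + 4*k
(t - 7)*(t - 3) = t^2 - 10*t + 21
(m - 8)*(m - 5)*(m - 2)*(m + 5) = m^4 - 10*m^3 - 9*m^2 + 250*m - 400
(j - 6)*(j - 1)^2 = j^3 - 8*j^2 + 13*j - 6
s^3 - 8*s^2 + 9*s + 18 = (s - 6)*(s - 3)*(s + 1)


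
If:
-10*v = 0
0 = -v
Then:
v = 0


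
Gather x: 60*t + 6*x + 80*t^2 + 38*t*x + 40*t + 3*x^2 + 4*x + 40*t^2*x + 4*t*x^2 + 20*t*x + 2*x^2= 80*t^2 + 100*t + x^2*(4*t + 5) + x*(40*t^2 + 58*t + 10)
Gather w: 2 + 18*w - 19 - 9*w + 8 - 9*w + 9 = 0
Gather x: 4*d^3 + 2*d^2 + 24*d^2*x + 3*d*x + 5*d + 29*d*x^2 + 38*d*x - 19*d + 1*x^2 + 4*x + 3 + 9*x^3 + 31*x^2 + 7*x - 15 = 4*d^3 + 2*d^2 - 14*d + 9*x^3 + x^2*(29*d + 32) + x*(24*d^2 + 41*d + 11) - 12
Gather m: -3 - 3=-6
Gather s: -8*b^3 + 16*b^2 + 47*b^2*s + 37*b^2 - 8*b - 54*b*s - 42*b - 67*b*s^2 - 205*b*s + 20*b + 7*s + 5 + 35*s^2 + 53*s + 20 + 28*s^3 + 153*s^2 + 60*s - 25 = -8*b^3 + 53*b^2 - 30*b + 28*s^3 + s^2*(188 - 67*b) + s*(47*b^2 - 259*b + 120)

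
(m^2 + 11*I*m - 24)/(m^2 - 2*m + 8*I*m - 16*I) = (m + 3*I)/(m - 2)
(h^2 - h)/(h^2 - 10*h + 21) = h*(h - 1)/(h^2 - 10*h + 21)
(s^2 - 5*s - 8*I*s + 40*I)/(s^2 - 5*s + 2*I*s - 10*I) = (s - 8*I)/(s + 2*I)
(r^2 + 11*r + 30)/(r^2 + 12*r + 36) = (r + 5)/(r + 6)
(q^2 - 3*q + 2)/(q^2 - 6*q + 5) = (q - 2)/(q - 5)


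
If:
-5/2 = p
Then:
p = -5/2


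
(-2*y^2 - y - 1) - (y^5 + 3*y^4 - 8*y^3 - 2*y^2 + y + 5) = -y^5 - 3*y^4 + 8*y^3 - 2*y - 6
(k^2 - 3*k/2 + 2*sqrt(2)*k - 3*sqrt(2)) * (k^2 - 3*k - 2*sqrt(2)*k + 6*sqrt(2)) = k^4 - 9*k^3/2 - 7*k^2/2 + 36*k - 36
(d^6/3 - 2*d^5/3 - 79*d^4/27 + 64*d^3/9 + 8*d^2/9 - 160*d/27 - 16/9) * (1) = d^6/3 - 2*d^5/3 - 79*d^4/27 + 64*d^3/9 + 8*d^2/9 - 160*d/27 - 16/9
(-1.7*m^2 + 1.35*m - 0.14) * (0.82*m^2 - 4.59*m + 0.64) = -1.394*m^4 + 8.91*m^3 - 7.3993*m^2 + 1.5066*m - 0.0896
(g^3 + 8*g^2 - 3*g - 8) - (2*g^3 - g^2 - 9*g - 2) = -g^3 + 9*g^2 + 6*g - 6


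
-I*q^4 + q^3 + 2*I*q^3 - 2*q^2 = q^2*(q - 2)*(-I*q + 1)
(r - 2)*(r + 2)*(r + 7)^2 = r^4 + 14*r^3 + 45*r^2 - 56*r - 196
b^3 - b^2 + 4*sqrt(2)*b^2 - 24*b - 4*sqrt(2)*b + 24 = (b - 1)*(b - 2*sqrt(2))*(b + 6*sqrt(2))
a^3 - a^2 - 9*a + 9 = (a - 3)*(a - 1)*(a + 3)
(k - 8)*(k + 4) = k^2 - 4*k - 32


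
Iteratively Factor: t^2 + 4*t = (t + 4)*(t)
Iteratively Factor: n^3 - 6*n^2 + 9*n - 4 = (n - 1)*(n^2 - 5*n + 4) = (n - 1)^2*(n - 4)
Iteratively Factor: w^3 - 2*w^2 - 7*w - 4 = (w - 4)*(w^2 + 2*w + 1) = (w - 4)*(w + 1)*(w + 1)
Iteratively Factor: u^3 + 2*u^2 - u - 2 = (u - 1)*(u^2 + 3*u + 2) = (u - 1)*(u + 1)*(u + 2)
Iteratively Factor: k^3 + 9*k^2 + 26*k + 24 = (k + 3)*(k^2 + 6*k + 8) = (k + 3)*(k + 4)*(k + 2)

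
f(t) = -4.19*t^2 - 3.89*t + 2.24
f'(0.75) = -10.18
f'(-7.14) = 55.94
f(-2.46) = -13.55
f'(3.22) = -30.87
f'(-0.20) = -2.21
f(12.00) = -647.80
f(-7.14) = -183.59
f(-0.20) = 2.85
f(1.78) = -17.96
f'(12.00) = -104.45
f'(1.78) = -18.81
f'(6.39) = -57.44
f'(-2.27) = 15.13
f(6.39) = -193.70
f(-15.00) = -882.16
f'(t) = -8.38*t - 3.89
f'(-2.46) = 16.72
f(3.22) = -53.73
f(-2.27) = -10.52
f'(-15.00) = 121.81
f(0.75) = -3.03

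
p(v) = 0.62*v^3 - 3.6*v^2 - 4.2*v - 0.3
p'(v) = 1.86*v^2 - 7.2*v - 4.2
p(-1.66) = -6.08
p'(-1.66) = 12.88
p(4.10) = -35.30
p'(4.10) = -2.45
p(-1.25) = -1.89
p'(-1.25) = 7.71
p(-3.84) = -72.36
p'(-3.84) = 50.87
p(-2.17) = -14.47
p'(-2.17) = 20.18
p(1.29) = -10.38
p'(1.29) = -10.39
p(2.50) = -23.61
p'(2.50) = -10.58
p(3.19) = -30.21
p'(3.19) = -8.24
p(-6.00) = -238.62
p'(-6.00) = 105.96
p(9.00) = 122.28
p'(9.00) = 81.66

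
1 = 1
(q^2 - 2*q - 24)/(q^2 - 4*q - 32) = (q - 6)/(q - 8)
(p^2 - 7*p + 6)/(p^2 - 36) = (p - 1)/(p + 6)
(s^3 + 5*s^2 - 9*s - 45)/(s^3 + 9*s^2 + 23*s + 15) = (s - 3)/(s + 1)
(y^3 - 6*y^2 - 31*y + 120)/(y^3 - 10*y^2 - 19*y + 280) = (y - 3)/(y - 7)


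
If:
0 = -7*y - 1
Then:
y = -1/7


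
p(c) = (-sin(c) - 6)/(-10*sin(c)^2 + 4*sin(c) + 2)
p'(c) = (20*sin(c)*cos(c) - 4*cos(c))*(-sin(c) - 6)/(-10*sin(c)^2 + 4*sin(c) + 2)^2 - cos(c)/(-10*sin(c)^2 + 4*sin(c) + 2) = (-5*sin(c)^2 - 60*sin(c) + 11)*cos(c)/(2*(5*sin(c)^2 - 2*sin(c) - 1)^2)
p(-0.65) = 1.32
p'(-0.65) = 4.34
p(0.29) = -2.70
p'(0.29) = -2.33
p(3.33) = -6.46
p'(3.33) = -53.51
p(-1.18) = 0.50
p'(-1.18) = 0.45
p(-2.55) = 1.63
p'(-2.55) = -6.38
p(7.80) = 1.76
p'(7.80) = -0.37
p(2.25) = 7.20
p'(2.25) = 54.84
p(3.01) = -2.61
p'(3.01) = -1.09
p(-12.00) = -5.16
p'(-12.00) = -23.79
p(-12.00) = -5.16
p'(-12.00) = -23.79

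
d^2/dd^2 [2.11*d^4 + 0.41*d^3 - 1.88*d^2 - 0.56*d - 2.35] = 25.32*d^2 + 2.46*d - 3.76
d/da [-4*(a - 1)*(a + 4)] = -8*a - 12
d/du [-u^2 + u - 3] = 1 - 2*u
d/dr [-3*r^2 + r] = 1 - 6*r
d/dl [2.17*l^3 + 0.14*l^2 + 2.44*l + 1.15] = 6.51*l^2 + 0.28*l + 2.44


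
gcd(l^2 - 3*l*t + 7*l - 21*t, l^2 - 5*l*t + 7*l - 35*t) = l + 7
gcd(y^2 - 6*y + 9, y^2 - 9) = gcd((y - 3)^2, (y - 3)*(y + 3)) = y - 3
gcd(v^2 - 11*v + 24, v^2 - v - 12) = 1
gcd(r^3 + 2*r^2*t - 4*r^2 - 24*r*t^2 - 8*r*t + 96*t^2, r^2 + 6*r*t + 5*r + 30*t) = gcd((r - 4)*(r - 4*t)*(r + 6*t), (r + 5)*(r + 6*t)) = r + 6*t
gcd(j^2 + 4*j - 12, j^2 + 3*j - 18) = j + 6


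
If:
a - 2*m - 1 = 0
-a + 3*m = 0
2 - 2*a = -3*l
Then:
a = 3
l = 4/3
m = 1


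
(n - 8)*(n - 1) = n^2 - 9*n + 8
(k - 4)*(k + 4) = k^2 - 16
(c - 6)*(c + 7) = c^2 + c - 42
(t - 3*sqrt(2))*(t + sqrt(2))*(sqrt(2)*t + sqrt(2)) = sqrt(2)*t^3 - 4*t^2 + sqrt(2)*t^2 - 6*sqrt(2)*t - 4*t - 6*sqrt(2)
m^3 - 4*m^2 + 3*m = m*(m - 3)*(m - 1)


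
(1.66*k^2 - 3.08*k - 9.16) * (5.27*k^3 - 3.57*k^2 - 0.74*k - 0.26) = 8.7482*k^5 - 22.1578*k^4 - 38.506*k^3 + 34.5488*k^2 + 7.5792*k + 2.3816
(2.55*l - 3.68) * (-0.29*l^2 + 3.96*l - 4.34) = -0.7395*l^3 + 11.1652*l^2 - 25.6398*l + 15.9712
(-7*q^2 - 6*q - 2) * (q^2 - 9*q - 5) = -7*q^4 + 57*q^3 + 87*q^2 + 48*q + 10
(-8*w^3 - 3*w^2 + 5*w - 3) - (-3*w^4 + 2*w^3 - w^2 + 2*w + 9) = 3*w^4 - 10*w^3 - 2*w^2 + 3*w - 12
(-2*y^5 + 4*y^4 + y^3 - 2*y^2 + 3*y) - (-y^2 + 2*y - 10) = -2*y^5 + 4*y^4 + y^3 - y^2 + y + 10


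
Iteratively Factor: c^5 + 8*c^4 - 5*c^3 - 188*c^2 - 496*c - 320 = (c - 5)*(c^4 + 13*c^3 + 60*c^2 + 112*c + 64) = (c - 5)*(c + 4)*(c^3 + 9*c^2 + 24*c + 16) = (c - 5)*(c + 4)^2*(c^2 + 5*c + 4) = (c - 5)*(c + 4)^3*(c + 1)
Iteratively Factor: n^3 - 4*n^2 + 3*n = (n - 3)*(n^2 - n) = n*(n - 3)*(n - 1)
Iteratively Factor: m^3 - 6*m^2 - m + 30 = (m - 5)*(m^2 - m - 6) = (m - 5)*(m + 2)*(m - 3)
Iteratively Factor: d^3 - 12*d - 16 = (d - 4)*(d^2 + 4*d + 4) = (d - 4)*(d + 2)*(d + 2)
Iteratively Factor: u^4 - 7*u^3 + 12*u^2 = (u)*(u^3 - 7*u^2 + 12*u) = u^2*(u^2 - 7*u + 12) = u^2*(u - 3)*(u - 4)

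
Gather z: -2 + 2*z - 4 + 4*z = 6*z - 6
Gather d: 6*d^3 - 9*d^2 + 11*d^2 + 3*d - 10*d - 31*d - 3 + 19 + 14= 6*d^3 + 2*d^2 - 38*d + 30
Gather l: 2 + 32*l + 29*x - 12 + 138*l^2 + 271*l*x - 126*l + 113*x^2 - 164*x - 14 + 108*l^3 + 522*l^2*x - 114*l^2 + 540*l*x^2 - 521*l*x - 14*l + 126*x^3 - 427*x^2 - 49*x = 108*l^3 + l^2*(522*x + 24) + l*(540*x^2 - 250*x - 108) + 126*x^3 - 314*x^2 - 184*x - 24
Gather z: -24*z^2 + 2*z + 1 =-24*z^2 + 2*z + 1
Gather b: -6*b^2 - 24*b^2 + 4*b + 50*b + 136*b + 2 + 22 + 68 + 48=-30*b^2 + 190*b + 140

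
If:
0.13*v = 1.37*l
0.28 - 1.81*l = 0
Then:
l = 0.15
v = 1.63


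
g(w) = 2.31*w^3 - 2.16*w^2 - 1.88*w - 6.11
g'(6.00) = 221.68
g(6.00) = 403.81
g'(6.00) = 221.68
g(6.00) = 403.81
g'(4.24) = 104.39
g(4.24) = 123.17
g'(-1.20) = 13.28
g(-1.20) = -10.96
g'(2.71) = 37.31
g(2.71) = 18.91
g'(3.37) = 62.26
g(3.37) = 51.43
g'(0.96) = 0.36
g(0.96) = -7.86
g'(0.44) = -2.44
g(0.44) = -7.16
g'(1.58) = 8.59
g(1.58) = -5.36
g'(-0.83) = 6.48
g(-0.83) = -7.36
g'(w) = 6.93*w^2 - 4.32*w - 1.88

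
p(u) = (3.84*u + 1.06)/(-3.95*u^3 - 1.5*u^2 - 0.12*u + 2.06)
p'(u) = (3.84*u + 1.06)*(11.85*u^2 + 3.0*u + 0.12)/(-3.95*u^3 - 1.5*u^2 - 0.12*u + 2.06)^2 + 3.84/(-3.95*u^3 - 1.5*u^2 - 0.12*u + 2.06)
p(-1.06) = -0.58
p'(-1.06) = -0.40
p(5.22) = -0.04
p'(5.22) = 0.01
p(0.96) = -1.62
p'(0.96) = 6.37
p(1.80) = -0.31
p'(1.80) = 0.37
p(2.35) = -0.17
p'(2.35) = 0.15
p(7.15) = -0.02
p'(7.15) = 0.01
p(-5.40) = -0.03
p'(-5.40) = -0.01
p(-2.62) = -0.14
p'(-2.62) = -0.11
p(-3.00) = -0.11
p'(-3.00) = -0.07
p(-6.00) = -0.03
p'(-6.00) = -0.01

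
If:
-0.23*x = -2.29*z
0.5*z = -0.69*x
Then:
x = 0.00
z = 0.00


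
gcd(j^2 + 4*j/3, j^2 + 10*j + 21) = 1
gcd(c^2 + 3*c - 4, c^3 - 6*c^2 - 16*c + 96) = c + 4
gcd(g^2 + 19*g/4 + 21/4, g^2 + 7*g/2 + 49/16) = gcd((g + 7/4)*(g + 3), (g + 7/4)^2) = g + 7/4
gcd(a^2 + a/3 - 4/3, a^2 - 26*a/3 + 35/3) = 1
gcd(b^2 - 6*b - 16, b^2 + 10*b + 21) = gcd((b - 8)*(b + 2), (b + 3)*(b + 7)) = 1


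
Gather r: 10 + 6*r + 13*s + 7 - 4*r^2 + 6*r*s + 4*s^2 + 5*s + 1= -4*r^2 + r*(6*s + 6) + 4*s^2 + 18*s + 18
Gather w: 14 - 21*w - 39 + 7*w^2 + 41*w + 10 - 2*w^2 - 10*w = 5*w^2 + 10*w - 15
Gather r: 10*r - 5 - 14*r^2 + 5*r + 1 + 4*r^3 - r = 4*r^3 - 14*r^2 + 14*r - 4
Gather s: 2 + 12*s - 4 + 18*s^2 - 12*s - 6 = 18*s^2 - 8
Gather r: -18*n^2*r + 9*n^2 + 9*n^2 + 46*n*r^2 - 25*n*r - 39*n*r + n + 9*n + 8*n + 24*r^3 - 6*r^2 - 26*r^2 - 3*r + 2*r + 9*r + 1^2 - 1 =18*n^2 + 18*n + 24*r^3 + r^2*(46*n - 32) + r*(-18*n^2 - 64*n + 8)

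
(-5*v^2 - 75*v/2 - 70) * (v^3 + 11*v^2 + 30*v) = -5*v^5 - 185*v^4/2 - 1265*v^3/2 - 1895*v^2 - 2100*v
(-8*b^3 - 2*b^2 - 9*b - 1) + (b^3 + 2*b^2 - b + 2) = -7*b^3 - 10*b + 1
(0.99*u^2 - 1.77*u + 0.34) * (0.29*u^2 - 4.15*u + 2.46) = 0.2871*u^4 - 4.6218*u^3 + 9.8795*u^2 - 5.7652*u + 0.8364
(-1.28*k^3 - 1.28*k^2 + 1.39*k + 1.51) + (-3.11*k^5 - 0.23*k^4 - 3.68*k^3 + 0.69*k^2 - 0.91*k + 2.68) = -3.11*k^5 - 0.23*k^4 - 4.96*k^3 - 0.59*k^2 + 0.48*k + 4.19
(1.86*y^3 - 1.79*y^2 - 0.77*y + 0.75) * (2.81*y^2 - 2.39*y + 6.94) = 5.2266*y^5 - 9.4753*y^4 + 15.0228*y^3 - 8.4748*y^2 - 7.1363*y + 5.205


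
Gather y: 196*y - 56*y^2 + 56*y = -56*y^2 + 252*y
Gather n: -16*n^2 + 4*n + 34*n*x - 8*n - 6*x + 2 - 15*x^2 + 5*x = -16*n^2 + n*(34*x - 4) - 15*x^2 - x + 2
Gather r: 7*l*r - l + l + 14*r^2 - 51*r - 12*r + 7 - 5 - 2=14*r^2 + r*(7*l - 63)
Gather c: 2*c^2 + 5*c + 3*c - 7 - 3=2*c^2 + 8*c - 10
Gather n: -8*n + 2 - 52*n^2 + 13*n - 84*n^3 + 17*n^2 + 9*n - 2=-84*n^3 - 35*n^2 + 14*n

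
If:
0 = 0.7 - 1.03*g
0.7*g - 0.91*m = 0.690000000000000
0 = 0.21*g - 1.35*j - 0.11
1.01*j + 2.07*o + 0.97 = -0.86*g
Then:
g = 0.68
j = 0.02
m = -0.24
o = -0.76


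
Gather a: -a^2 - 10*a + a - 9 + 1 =-a^2 - 9*a - 8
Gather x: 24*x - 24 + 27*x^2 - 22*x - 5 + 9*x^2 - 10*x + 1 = 36*x^2 - 8*x - 28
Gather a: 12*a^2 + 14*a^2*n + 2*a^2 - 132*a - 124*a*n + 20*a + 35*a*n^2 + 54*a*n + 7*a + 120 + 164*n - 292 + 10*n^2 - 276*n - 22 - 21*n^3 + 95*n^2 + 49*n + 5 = a^2*(14*n + 14) + a*(35*n^2 - 70*n - 105) - 21*n^3 + 105*n^2 - 63*n - 189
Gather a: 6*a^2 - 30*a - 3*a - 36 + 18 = 6*a^2 - 33*a - 18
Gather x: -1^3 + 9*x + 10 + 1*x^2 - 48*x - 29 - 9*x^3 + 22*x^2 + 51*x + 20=-9*x^3 + 23*x^2 + 12*x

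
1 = 1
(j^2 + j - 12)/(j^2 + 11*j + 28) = (j - 3)/(j + 7)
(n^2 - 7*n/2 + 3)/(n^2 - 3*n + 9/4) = 2*(n - 2)/(2*n - 3)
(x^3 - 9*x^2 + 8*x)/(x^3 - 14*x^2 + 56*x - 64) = x*(x - 1)/(x^2 - 6*x + 8)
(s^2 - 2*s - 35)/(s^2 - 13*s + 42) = (s + 5)/(s - 6)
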